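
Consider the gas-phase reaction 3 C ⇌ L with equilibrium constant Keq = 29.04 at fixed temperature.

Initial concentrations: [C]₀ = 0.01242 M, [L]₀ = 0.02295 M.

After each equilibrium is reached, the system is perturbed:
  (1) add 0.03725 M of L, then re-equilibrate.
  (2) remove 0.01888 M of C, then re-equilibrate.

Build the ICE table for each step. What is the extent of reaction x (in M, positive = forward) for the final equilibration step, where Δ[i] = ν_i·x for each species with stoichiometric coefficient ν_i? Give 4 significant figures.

Q₀ = 1.1979e+04 vs Keq = 29.04 ⇒ Q>K, reverse
Step 1:
                    C           L
  Initial     0.01242     0.02295
  Change      0.04883    -0.01628
  Equil       0.06125    0.006673
  solve Keq expr → x = -0.01628; check Q = 29.04
Then add 0.03725 M of L.
Step 2:
                    C           L
  Initial     0.06125     0.04392
  Change      0.04036    -0.01345
  Equil        0.1016     0.03047
  solve Keq expr → x = -0.01345; check Q = 29.04
Then remove 0.01888 M of C.
Step 3:
                    C           L
  Initial     0.08273     0.03047
  Change      0.01358   -0.004526
  Equil       0.09631     0.02594
  solve Keq expr → x = -0.004526; check Q = 29.04

x = -0.004526 M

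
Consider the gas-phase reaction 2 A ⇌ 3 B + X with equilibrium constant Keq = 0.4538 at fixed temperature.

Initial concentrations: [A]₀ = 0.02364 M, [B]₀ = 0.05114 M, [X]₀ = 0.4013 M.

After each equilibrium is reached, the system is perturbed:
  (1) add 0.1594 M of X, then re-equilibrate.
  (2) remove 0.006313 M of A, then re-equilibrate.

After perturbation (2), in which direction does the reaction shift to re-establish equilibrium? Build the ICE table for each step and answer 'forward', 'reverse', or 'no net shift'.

Direction: reverse

Q₀ = 0.09604 vs Keq = 0.4538 ⇒ Q<K, forward
Step 1:
                   A          B          X
  Initial    0.02364    0.05114     0.4013
  Change   -0.008418    0.01263   0.004209
  Equil      0.01522    0.06377     0.4055
  solve Keq expr → x = 0.004209; check Q = 0.4538
Then add 0.1594 M of X.
Step 2:
                   A          B          X
  Initial    0.01522    0.06377     0.5649
  Change    0.001678  -0.002518 -8.3919e-04
  Equil       0.0169    0.06125     0.5641
  solve Keq expr → x = -8.3919e-04; check Q = 0.4538
Then remove 0.006313 M of A.
Step 3:
                   A          B          X
  Initial    0.01059    0.06125     0.5641
  Change    0.003916  -0.005874  -0.001958
  Equil       0.0145    0.05538     0.5621
  solve Keq expr → x = -0.001958; check Q = 0.4538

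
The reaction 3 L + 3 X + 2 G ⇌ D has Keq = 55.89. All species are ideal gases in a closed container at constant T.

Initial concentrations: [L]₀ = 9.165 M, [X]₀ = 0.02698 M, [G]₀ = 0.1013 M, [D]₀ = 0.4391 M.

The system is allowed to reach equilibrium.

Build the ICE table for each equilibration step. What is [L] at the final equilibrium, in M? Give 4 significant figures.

[L]_eq = 9.218 M

Q₀ = 2830 vs Keq = 55.89 ⇒ Q>K, reverse
Step 1:
                   L          X          G          D
  Initial      9.165    0.02698     0.1013     0.4391
  Change     0.05316    0.05316    0.03544   -0.01772
  Equil        9.218    0.08014     0.1367     0.4214
  solve Keq expr → x = -0.01772; check Q = 55.89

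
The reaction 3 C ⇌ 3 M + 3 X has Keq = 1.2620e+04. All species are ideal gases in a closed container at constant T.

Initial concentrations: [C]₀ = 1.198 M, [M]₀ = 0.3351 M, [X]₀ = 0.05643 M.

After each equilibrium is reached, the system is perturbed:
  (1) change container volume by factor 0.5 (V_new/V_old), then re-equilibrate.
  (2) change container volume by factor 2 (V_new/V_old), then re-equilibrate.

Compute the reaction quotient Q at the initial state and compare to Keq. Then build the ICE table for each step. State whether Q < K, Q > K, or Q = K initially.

Q₀ = 3.9326e-06 vs Keq = 1.2620e+04 ⇒ Q<K, forward
Step 1:
                   C          M          X
  Initial      1.198     0.3351    0.05643
  Change      -1.124      1.124      1.124
  Equil      0.07398      1.459       1.18
  solve Keq expr → x = 0.3747; check Q = 1.2620e+04
Then change container volume by factor 0.5 (V_new/V_old).
Step 2:
                   C          M          X
  Initial      0.148      2.918      2.361
  Change      0.1211    -0.1211    -0.1211
  Equil       0.2691      2.797       2.24
  solve Keq expr → x = -0.04038; check Q = 1.2620e+04
Then change container volume by factor 2 (V_new/V_old).
Step 3:
                   C          M          X
  Initial     0.1345      1.399       1.12
  Change    -0.06056    0.06056    0.06056
  Equil      0.07398      1.459       1.18
  solve Keq expr → x = 0.02019; check Q = 1.2620e+04

Q₀ = 3.9326e-06; Q < K (proceeds forward)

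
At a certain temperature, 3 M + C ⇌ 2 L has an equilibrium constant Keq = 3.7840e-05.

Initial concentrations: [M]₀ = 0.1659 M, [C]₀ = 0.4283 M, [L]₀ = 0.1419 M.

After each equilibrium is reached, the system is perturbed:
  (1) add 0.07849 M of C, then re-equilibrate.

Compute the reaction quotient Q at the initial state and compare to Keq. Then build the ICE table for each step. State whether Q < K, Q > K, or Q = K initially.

Q₀ = 10.3 vs Keq = 3.7840e-05 ⇒ Q>K, reverse
Step 1:
                   M          C          L
  init        0.1659     0.4283     0.1419
  Δ           0.2113    0.07045    -0.1409
  eq          0.3772     0.4987   0.001007
  solve Keq expr → x = -0.07045; check Q = 3.7840e-05
Then add 0.07849 M of C.
Step 2:
                   M          C          L
  init        0.3772     0.5772   0.001007
  Δ       -1.1368e-04 -3.7893e-05 7.5786e-05
  eq          0.3771     0.5772   0.001082
  solve Keq expr → x = 3.7893e-05; check Q = 3.7840e-05

Q₀ = 10.3; Q > K (proceeds reverse)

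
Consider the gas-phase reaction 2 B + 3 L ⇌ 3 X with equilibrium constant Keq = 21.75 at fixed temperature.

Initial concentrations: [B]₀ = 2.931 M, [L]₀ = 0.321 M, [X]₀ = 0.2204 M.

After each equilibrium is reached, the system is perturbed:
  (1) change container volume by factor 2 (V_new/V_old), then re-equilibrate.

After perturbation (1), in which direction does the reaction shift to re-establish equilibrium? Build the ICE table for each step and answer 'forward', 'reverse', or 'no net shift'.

Q₀ = 0.03768 vs Keq = 21.75 ⇒ Q<K, forward
Step 1:
                  B         L         X
  init        2.931     0.321    0.2204
  Δ         -0.1585   -0.2378    0.2378
  eq          2.772   0.08318    0.4582
  solve Keq expr → x = 0.07927; check Q = 21.75
Then change container volume by factor 2 (V_new/V_old).
Step 2:
                  B         L         X
  init        1.386   0.04159    0.2291
  Δ         0.01246   0.01868  -0.01868
  eq          1.399   0.06027    0.2104
  solve Keq expr → x = -0.006228; check Q = 21.75

Direction: reverse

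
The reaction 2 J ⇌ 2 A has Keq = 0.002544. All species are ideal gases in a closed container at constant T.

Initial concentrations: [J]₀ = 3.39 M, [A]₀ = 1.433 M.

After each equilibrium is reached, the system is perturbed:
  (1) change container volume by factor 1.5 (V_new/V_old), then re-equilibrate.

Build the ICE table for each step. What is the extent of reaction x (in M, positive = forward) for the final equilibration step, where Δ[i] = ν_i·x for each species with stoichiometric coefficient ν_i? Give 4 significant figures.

Q₀ = 0.1787 vs Keq = 0.002544 ⇒ Q>K, reverse
Step 1:
                    J           A
  init           3.39       1.433
  Δ             1.201      -1.201
  eq            4.591      0.2316
  solve Keq expr → x = -0.6007; check Q = 0.002544
Then change container volume by factor 1.5 (V_new/V_old).
Step 2:
                    J           A
  init          3.061      0.1544
  Δ                 0           0
  eq            3.061      0.1544
  solve Keq expr → x = 0; check Q = 0.002544

x = 0 M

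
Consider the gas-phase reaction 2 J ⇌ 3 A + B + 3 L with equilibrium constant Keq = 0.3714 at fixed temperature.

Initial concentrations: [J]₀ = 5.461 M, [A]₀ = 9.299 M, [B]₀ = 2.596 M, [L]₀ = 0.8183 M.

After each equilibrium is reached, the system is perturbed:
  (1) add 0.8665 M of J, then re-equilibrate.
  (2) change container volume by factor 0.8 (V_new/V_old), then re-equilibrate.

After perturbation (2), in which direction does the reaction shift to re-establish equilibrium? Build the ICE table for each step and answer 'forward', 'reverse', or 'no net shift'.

Q₀ = 38.35 vs Keq = 0.3714 ⇒ Q>K, reverse
Step 1:
                   J          A          B          L
  init         5.461      9.299      2.596     0.8183
  Δ           0.4112    -0.6168    -0.2056    -0.6168
  eq           5.872      8.682       2.39     0.2015
  solve Keq expr → x = -0.2056; check Q = 0.3714
Then add 0.8665 M of J.
Step 2:
                   J          A          B          L
  init         6.739      8.682       2.39     0.2015
  Δ          -0.0123    0.01844   0.006148    0.01844
  eq           6.726      8.701      2.397       0.22
  solve Keq expr → x = 0.006148; check Q = 0.3714
Then change container volume by factor 0.8 (V_new/V_old).
Step 3:
                   J          A          B          L
  init         8.408      10.88      2.996      0.275
  Δ          0.05502   -0.08253   -0.02751   -0.08253
  eq           8.463      10.79      2.968     0.1924
  solve Keq expr → x = -0.02751; check Q = 0.3714

Direction: reverse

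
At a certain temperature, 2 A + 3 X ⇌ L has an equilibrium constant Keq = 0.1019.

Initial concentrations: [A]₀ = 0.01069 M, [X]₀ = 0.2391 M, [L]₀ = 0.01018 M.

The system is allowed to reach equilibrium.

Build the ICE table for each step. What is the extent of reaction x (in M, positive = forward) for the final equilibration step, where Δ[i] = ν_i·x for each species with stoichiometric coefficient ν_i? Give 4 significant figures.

Q₀ = 6517 vs Keq = 0.1019 ⇒ Q>K, reverse
Step 1:
                    A           X           L
  init        0.01069      0.2391     0.01018
  Δ           0.02036     0.03053    -0.01018
  eq          0.03105      0.2696  1.9254e-06
  solve Keq expr → x = -0.01018; check Q = 0.1019

x = -0.01018 M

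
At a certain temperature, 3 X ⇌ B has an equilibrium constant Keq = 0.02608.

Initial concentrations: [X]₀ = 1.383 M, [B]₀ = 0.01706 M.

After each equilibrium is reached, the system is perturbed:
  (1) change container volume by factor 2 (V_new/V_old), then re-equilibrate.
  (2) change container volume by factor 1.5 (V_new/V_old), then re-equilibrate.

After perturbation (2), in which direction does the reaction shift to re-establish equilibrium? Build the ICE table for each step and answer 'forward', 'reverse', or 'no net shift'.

Direction: reverse

Q₀ = 0.006449 vs Keq = 0.02608 ⇒ Q<K, forward
Step 1:
                  X         B
  Initial     1.383   0.01706
  Change    -0.1102   0.03672
  Equil       1.273   0.05378
  solve Keq expr → x = 0.03672; check Q = 0.02608
Then change container volume by factor 2 (V_new/V_old).
Step 2:
                  X         B
  Initial    0.6364   0.02689
  Change    0.05483  -0.01828
  Equil      0.6912  0.008614
  solve Keq expr → x = -0.01828; check Q = 0.02608
Then change container volume by factor 1.5 (V_new/V_old).
Step 3:
                  X         B
  Initial    0.4608  0.005743
  Change   0.009108 -0.003036
  Equil      0.4699  0.002707
  solve Keq expr → x = -0.003036; check Q = 0.02608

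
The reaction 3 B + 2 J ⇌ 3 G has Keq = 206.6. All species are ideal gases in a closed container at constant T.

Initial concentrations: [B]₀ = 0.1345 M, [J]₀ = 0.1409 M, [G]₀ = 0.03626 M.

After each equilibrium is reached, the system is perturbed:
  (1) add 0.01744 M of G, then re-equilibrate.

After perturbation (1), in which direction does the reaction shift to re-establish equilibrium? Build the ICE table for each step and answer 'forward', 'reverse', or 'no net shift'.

Direction: reverse

Q₀ = 0.9869 vs Keq = 206.6 ⇒ Q<K, forward
Step 1:
                   B          J          G
  I           0.1345     0.1409    0.03626
  C          -0.0597    -0.0398     0.0597
  E           0.0748     0.1011    0.09596
  solve Keq expr → x = 0.0199; check Q = 206.6
Then add 0.01744 M of G.
Step 2:
                   B          J          G
  I           0.0748     0.1011     0.1134
  C         0.006371   0.004247  -0.006371
  E          0.08117     0.1053      0.107
  solve Keq expr → x = -0.002124; check Q = 206.6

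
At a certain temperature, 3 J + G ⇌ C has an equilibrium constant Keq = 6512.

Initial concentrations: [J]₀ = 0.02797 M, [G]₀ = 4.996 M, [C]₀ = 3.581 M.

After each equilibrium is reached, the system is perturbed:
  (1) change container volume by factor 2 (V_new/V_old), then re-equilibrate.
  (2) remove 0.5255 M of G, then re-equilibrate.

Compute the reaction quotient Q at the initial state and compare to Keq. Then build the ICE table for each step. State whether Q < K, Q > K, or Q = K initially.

Q₀ = 3.2757e+04 vs Keq = 6512 ⇒ Q>K, reverse
Step 1:
                    J           G           C
  I           0.02797       4.996       3.581
  C            0.0199    0.006635   -0.006635
  E           0.04787       5.003       3.574
  solve Keq expr → x = -0.006635; check Q = 6512
Then change container volume by factor 2 (V_new/V_old).
Step 2:
                    J           G           C
  I           0.02394       2.501       1.787
  C           0.02382    0.007938   -0.007938
  E           0.04775       2.509       1.779
  solve Keq expr → x = -0.007938; check Q = 6512
Then remove 0.5255 M of G.
Step 3:
                    J           G           C
  I           0.04775       1.984       1.779
  C          0.003867    0.001289   -0.001289
  E           0.05162       1.985       1.778
  solve Keq expr → x = -0.001289; check Q = 6512

Q₀ = 3.2757e+04; Q > K (proceeds reverse)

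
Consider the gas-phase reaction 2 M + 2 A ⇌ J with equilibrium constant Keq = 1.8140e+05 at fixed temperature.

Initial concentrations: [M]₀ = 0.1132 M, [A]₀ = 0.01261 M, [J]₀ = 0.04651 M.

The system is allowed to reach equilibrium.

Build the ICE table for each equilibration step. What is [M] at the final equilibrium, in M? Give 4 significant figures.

Q₀ = 2.2826e+04 vs Keq = 1.8140e+05 ⇒ Q<K, forward
Step 1:
                  M         A         J
  Initial    0.1132   0.01261   0.04651
  Change  -0.007621 -0.007621  0.003811
  Equil      0.1056  0.004989   0.05032
  solve Keq expr → x = 0.003811; check Q = 1.8140e+05

[M]_eq = 0.1056 M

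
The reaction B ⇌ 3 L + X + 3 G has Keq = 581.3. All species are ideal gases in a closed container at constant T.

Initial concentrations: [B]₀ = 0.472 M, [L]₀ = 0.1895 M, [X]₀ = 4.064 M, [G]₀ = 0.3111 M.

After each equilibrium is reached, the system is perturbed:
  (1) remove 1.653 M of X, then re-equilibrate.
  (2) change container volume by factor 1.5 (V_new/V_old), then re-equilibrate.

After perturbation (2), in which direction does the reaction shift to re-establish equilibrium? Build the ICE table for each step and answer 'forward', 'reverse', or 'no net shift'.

Direction: forward

Q₀ = 0.001764 vs Keq = 581.3 ⇒ Q<K, forward
Step 1:
                  B         L         X         G
  init        0.472    0.1895     4.064    0.3111
  Δ         -0.4005     1.201    0.4005     1.201
  eq        0.07152     1.391     4.464     1.513
  solve Keq expr → x = 0.4005; check Q = 581.3
Then remove 1.653 M of X.
Step 2:
                  B         L         X         G
  init      0.07152     1.391     2.811     1.513
  Δ        -0.01626   0.04879   0.01626   0.04879
  eq        0.05526      1.44     2.828     1.561
  solve Keq expr → x = 0.01626; check Q = 581.3
Then change container volume by factor 1.5 (V_new/V_old).
Step 3:
                  B         L         X         G
  init      0.03684    0.9598     1.885     1.041
  Δ        -0.03121   0.09363   0.03121   0.09363
  eq       0.005628     1.053     1.916     1.135
  solve Keq expr → x = 0.03121; check Q = 581.3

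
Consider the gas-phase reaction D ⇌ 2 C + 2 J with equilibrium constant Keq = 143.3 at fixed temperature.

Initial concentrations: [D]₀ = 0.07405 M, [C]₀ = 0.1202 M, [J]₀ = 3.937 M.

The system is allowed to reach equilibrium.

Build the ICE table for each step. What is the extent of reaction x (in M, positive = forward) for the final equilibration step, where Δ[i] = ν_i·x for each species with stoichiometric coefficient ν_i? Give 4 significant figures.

Q₀ = 3.024 vs Keq = 143.3 ⇒ Q<K, forward
Step 1:
                   D          C          J
  Initial    0.07405     0.1202      3.937
  Change    -0.06662     0.1332     0.1332
  Equil     0.007426     0.2534       4.07
  solve Keq expr → x = 0.06662; check Q = 143.3

x = 0.06662 M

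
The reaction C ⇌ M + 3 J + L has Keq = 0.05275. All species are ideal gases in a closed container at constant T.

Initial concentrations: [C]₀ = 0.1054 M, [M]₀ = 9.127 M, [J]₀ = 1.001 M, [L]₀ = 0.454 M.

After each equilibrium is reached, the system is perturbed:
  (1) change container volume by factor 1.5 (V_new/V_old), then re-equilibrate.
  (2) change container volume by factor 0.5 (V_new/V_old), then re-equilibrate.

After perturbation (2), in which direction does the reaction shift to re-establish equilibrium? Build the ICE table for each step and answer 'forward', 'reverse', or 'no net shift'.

Q₀ = 39.43 vs Keq = 0.05275 ⇒ Q>K, reverse
Step 1:
                  C         M         J         L
  init       0.1054     9.127     1.001     0.454
  Δ          0.2592   -0.2592   -0.7777   -0.2592
  eq         0.3646     8.868    0.2233    0.1948
  solve Keq expr → x = -0.2592; check Q = 0.05275
Then change container volume by factor 1.5 (V_new/V_old).
Step 2:
                  C         M         J         L
  init       0.2431     5.912    0.1489    0.1298
  Δ        -0.02715   0.02715   0.08144   0.02715
  eq         0.2159     5.939    0.2303     0.157
  solve Keq expr → x = 0.02715; check Q = 0.05275
Then change container volume by factor 0.5 (V_new/V_old).
Step 3:
                  C         M         J         L
  init       0.4319     11.88    0.4606     0.314
  Δ         0.08196  -0.08196   -0.2459  -0.08196
  eq         0.5138      11.8    0.2147     0.232
  solve Keq expr → x = -0.08196; check Q = 0.05275

Direction: reverse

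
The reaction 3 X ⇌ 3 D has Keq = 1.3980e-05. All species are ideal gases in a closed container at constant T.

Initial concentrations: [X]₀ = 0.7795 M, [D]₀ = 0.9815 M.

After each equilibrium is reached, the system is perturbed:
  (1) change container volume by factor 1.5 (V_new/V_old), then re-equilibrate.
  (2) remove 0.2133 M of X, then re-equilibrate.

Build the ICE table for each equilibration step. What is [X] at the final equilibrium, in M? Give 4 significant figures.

[X]_eq = 0.9381 M

Q₀ = 1.996 vs Keq = 1.3980e-05 ⇒ Q>K, reverse
Step 1:
                    X           D
  init         0.7795      0.9815
  Δ            0.9401     -0.9401
  eq             1.72     0.04142
  solve Keq expr → x = -0.3134; check Q = 1.3980e-05
Then change container volume by factor 1.5 (V_new/V_old).
Step 2:
                    X           D
  init          1.146     0.02762
  Δ                 0           0
  eq            1.146     0.02762
  solve Keq expr → x = 0; check Q = 1.3980e-05
Then remove 0.2133 M of X.
Step 3:
                    X           D
  init         0.9331     0.02762
  Δ          0.005018   -0.005018
  eq           0.9381      0.0226
  solve Keq expr → x = -0.001673; check Q = 1.3980e-05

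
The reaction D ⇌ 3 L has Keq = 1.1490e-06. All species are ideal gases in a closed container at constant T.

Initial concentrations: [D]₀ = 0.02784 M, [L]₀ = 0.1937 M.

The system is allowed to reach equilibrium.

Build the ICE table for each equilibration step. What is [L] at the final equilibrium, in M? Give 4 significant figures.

Q₀ = 0.261 vs Keq = 1.1490e-06 ⇒ Q>K, reverse
Step 1:
                  D         L
  Initial   0.02784    0.1937
  Change      0.063    -0.189
  Equil     0.09084  0.004708
  solve Keq expr → x = -0.063; check Q = 1.1490e-06

[L]_eq = 0.004708 M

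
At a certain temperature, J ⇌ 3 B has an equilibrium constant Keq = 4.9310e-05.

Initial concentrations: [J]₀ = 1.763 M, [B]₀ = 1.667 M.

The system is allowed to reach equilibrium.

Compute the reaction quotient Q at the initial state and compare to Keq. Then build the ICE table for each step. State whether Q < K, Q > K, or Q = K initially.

Q₀ = 2.628; Q > K (proceeds reverse)

Q₀ = 2.628 vs Keq = 4.9310e-05 ⇒ Q>K, reverse
Step 1:
                   J          B
  init         1.763      1.667
  Δ           0.5395     -1.619
  eq           2.303    0.04842
  solve Keq expr → x = -0.5395; check Q = 4.9310e-05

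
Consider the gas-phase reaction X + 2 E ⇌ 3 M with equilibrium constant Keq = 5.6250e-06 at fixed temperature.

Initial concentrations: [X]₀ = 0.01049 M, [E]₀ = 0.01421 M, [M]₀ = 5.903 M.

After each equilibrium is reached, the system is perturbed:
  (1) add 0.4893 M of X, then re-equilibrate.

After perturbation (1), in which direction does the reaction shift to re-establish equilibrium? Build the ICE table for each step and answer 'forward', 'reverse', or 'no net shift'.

Q₀ = 9.7108e+07 vs Keq = 5.6250e-06 ⇒ Q>K, reverse
Step 1:
                  X         E         M
  init      0.01049   0.01421     5.903
  Δ           1.949     3.898    -5.848
  eq           1.96     3.913   0.05526
  solve Keq expr → x = -1.949; check Q = 5.6250e-06
Then add 0.4893 M of X.
Step 2:
                  X         E         M
  init        2.449     3.913   0.05526
  Δ       -0.001407 -0.002815  0.004222
  eq          2.448      3.91   0.05948
  solve Keq expr → x = 0.001407; check Q = 5.6250e-06

Direction: forward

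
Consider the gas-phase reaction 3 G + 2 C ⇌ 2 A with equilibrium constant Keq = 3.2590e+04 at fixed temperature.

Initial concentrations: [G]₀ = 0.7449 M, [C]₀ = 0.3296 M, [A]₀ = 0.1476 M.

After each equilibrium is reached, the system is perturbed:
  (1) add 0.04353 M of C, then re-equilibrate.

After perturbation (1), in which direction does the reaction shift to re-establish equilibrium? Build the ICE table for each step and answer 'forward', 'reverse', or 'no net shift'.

Direction: forward

Q₀ = 0.4852 vs Keq = 3.2590e+04 ⇒ Q<K, forward
Step 1:
                    G           C           A
  Initial      0.7449      0.3296      0.1476
  Change      -0.4682     -0.3121      0.3121
  Equil        0.2767     0.01749      0.4597
  solve Keq expr → x = 0.1561; check Q = 3.2590e+04
Then add 0.04353 M of C.
Step 2:
                    G           C           A
  Initial      0.2767     0.06102      0.4597
  Change     -0.05275    -0.03516     0.03516
  Equil         0.224     0.02586      0.4949
  solve Keq expr → x = 0.01758; check Q = 3.2590e+04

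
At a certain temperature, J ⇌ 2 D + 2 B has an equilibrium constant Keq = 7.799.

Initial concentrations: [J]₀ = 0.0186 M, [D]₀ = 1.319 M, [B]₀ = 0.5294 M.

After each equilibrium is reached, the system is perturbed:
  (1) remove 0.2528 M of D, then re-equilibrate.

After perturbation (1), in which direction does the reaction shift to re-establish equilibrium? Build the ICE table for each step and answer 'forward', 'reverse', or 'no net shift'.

Direction: forward

Q₀ = 26.21 vs Keq = 7.799 ⇒ Q>K, reverse
Step 1:
                   J          D          B
  I           0.0186      1.319     0.5294
  C           0.0275   -0.05501   -0.05501
  E           0.0461      1.264     0.4744
  solve Keq expr → x = -0.0275; check Q = 7.799
Then remove 0.2528 M of D.
Step 2:
                   J          D          B
  I           0.0461      1.011     0.4744
  C         -0.01198    0.02396    0.02396
  E          0.03412      1.035     0.4984
  solve Keq expr → x = 0.01198; check Q = 7.799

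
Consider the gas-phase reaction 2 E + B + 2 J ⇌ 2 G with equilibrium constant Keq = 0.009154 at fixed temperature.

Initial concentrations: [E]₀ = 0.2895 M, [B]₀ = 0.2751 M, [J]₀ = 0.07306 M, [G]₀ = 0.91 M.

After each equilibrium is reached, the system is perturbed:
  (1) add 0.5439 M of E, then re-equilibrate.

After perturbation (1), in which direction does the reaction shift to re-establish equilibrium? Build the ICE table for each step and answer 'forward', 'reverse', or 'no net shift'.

Direction: forward

Q₀ = 6729 vs Keq = 0.009154 ⇒ Q>K, reverse
Step 1:
                   E          B          J          G
  Initial     0.2895     0.2751    0.07306       0.91
  Change      0.8297     0.4149     0.8297    -0.8297
  Equil        1.119       0.69     0.9028     0.0803
  solve Keq expr → x = -0.4149; check Q = 0.009154
Then add 0.5439 M of E.
Step 2:
                   E          B          J          G
  Initial      1.663       0.69     0.9028     0.0803
  Change     -0.0314    -0.0157    -0.0314     0.0314
  Equil        1.632     0.6742     0.8714     0.1117
  solve Keq expr → x = 0.0157; check Q = 0.009154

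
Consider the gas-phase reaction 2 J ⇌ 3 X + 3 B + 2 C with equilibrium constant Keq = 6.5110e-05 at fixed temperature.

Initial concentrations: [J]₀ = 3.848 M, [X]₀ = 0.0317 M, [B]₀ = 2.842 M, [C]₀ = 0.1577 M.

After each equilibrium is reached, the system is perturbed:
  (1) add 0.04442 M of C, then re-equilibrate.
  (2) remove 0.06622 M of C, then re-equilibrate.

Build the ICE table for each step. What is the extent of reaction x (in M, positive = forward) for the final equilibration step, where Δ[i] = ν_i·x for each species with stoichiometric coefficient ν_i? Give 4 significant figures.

x = 0.005364 M

Q₀ = 1.2281e-06 vs Keq = 6.5110e-05 ⇒ Q<K, forward
Step 1:
                  J         X         B         C
  I           3.848    0.0317     2.842    0.1577
  C        -0.04417   0.06625   0.06625   0.04417
  E           3.804   0.09795     2.908    0.2019
  solve Keq expr → x = 0.02208; check Q = 6.5110e-05
Then add 0.04442 M of C.
Step 2:
                  J         X         B         C
  I           3.804   0.09795     2.908    0.2463
  C        0.006764  -0.01015  -0.01015 -0.006764
  E           3.811   0.08781     2.898    0.2395
  solve Keq expr → x = -0.003382; check Q = 6.5110e-05
Then remove 0.06622 M of C.
Step 3:
                  J         X         B         C
  I           3.811   0.08781     2.898    0.1733
  C        -0.01073   0.01609   0.01609   0.01073
  E             3.8    0.1039     2.914     0.184
  solve Keq expr → x = 0.005364; check Q = 6.5110e-05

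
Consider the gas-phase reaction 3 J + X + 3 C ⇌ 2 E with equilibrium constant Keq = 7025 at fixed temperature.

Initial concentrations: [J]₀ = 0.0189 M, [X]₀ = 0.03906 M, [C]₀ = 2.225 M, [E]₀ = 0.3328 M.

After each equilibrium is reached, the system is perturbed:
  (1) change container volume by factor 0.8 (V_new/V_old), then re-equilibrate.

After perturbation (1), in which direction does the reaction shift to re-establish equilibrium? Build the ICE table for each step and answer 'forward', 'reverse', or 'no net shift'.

Direction: forward

Q₀ = 3.8129e+04 vs Keq = 7025 ⇒ Q>K, reverse
Step 1:
                   J          X          C          E
  I           0.0189    0.03906      2.225     0.3328
  C           0.0125   0.004166     0.0125  -0.008331
  E           0.0314    0.04323      2.237     0.3245
  solve Keq expr → x = -0.004166; check Q = 7025
Then change container volume by factor 0.8 (V_new/V_old).
Step 2:
                   J          X          C          E
  I          0.03925    0.05403      2.797     0.4056
  C         -0.01109  -0.003698   -0.01109   0.007396
  E          0.02815    0.05033      2.786      0.413
  solve Keq expr → x = 0.003698; check Q = 7025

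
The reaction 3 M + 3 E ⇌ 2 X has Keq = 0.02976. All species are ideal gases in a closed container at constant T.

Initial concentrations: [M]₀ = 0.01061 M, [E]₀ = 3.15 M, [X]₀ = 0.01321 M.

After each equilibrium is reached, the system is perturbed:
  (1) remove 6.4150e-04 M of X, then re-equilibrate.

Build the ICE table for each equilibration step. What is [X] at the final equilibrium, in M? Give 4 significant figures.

[X]_eq = 0.003617 M

Q₀ = 4.674 vs Keq = 0.02976 ⇒ Q>K, reverse
Step 1:
                  M         E         X
  init      0.01061      3.15   0.01321
  Δ         0.01414   0.01414 -0.009429
  eq        0.02475     3.164  0.003781
  solve Keq expr → x = -0.004714; check Q = 0.02976
Then remove 6.4150e-04 M of X.
Step 2:
                  M         E         X
  init      0.02475     3.164   0.00314
  Δ       -7.1607e-04 -7.1607e-04 4.7738e-04
  eq        0.02404     3.163  0.003617
  solve Keq expr → x = 2.3869e-04; check Q = 0.02976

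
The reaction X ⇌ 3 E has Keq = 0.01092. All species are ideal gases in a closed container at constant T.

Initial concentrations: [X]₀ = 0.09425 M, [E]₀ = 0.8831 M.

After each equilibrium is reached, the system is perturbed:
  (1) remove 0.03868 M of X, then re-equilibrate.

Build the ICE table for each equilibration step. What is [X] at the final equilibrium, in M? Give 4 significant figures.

Q₀ = 7.307 vs Keq = 0.01092 ⇒ Q>K, reverse
Step 1:
                  X         E
  init      0.09425    0.8831
  Δ          0.2429   -0.7287
  eq         0.3371    0.1544
  solve Keq expr → x = -0.2429; check Q = 0.01092
Then remove 0.03868 M of X.
Step 2:
                  X         E
  init       0.2985    0.1544
  Δ        0.001942 -0.005826
  eq         0.3004    0.1486
  solve Keq expr → x = -0.001942; check Q = 0.01092

[X]_eq = 0.3004 M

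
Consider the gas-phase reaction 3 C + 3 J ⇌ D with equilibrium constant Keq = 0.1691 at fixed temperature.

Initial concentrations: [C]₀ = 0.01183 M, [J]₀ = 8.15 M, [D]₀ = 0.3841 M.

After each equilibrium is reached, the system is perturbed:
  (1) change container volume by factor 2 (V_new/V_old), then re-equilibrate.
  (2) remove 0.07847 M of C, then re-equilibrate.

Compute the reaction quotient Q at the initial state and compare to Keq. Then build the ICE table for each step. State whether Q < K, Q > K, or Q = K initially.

Q₀ = 428.6; Q > K (proceeds reverse)

Q₀ = 428.6 vs Keq = 0.1691 ⇒ Q>K, reverse
Step 1:
                   C          J          D
  init       0.01183       8.15     0.3841
  Δ             0.14       0.14   -0.04668
  eq          0.1519       8.29     0.3374
  solve Keq expr → x = -0.04668; check Q = 0.1691
Then change container volume by factor 2 (V_new/V_old).
Step 2:
                   C          J          D
  init       0.07593      4.145     0.1687
  Δ           0.1347     0.1347   -0.04489
  eq          0.2106       4.28     0.1238
  solve Keq expr → x = -0.04489; check Q = 0.1691
Then remove 0.07847 M of C.
Step 3:
                   C          J          D
  init        0.1321       4.28     0.1238
  Δ          0.06296    0.06296   -0.02099
  eq          0.1951      4.343     0.1028
  solve Keq expr → x = -0.02099; check Q = 0.1691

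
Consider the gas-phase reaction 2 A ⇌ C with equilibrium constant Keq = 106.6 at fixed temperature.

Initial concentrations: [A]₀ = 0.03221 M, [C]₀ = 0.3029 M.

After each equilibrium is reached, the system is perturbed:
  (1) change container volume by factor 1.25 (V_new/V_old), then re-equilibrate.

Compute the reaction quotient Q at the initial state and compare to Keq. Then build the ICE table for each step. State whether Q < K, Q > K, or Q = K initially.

Q₀ = 292; Q > K (proceeds reverse)

Q₀ = 292 vs Keq = 106.6 ⇒ Q>K, reverse
Step 1:
                  A         C
  Initial   0.03221    0.3029
  Change     0.0202   -0.0101
  Equil     0.05241    0.2928
  solve Keq expr → x = -0.0101; check Q = 106.6
Then change container volume by factor 1.25 (V_new/V_old).
Step 2:
                  A         C
  Initial   0.04193    0.2342
  Change   0.004712 -0.002356
  Equil     0.04664    0.2319
  solve Keq expr → x = -0.002356; check Q = 106.6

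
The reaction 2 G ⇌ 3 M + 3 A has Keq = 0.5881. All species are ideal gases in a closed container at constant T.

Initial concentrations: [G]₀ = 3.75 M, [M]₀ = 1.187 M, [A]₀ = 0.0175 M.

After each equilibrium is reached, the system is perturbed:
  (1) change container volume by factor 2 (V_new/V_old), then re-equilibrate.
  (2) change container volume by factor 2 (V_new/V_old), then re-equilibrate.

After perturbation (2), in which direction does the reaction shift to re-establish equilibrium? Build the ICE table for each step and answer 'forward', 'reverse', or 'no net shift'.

Q₀ = 6.3739e-07 vs Keq = 0.5881 ⇒ Q<K, forward
Step 1:
                  G         M         A
  init         3.75     1.187    0.0175
  Δ         -0.5763    0.8645    0.8645
  eq          3.174     2.051     0.882
  solve Keq expr → x = 0.2882; check Q = 0.5881
Then change container volume by factor 2 (V_new/V_old).
Step 2:
                  G         M         A
  init        1.587     1.026     0.441
  Δ         -0.2164    0.3246    0.3246
  eq           1.37      1.35    0.7655
  solve Keq expr → x = 0.1082; check Q = 0.5881
Then change container volume by factor 2 (V_new/V_old).
Step 3:
                  G         M         A
  init       0.6852    0.6751    0.3828
  Δ         -0.1518    0.2277    0.2277
  eq         0.5335    0.9028    0.6104
  solve Keq expr → x = 0.07588; check Q = 0.5881

Direction: forward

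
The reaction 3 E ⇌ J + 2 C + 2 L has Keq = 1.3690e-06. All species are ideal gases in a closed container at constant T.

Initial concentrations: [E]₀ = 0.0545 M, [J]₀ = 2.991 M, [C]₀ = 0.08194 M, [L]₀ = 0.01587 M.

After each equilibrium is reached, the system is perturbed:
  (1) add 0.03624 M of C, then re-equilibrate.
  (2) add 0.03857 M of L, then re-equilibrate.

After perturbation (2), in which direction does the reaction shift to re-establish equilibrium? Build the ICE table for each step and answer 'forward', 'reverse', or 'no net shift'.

Q₀ = 0.03124 vs Keq = 1.3690e-06 ⇒ Q>K, reverse
Step 1:
                  E         J         C         L
  Initial    0.0545     2.991   0.08194   0.01587
  Change    0.02347 -0.007824  -0.01565  -0.01565
  Equil     0.07797     2.983   0.06629 2.2248e-04
  solve Keq expr → x = -0.007824; check Q = 1.3690e-06
Then add 0.03624 M of C.
Step 2:
                  E         J         C         L
  Initial   0.07797     2.983    0.1025 2.2248e-04
  Change  1.1730e-04 -3.9101e-05 -7.8201e-05 -7.8201e-05
  Equil     0.07809     2.983    0.1025 1.4428e-04
  solve Keq expr → x = -3.9101e-05; check Q = 1.3690e-06
Then add 0.03857 M of L.
Step 3:
                  E         J         C         L
  Initial   0.07809     2.983    0.1025   0.03871
  Change    0.05728  -0.01909  -0.03819  -0.03819
  Equil      0.1354     2.964   0.06427 5.2669e-04
  solve Keq expr → x = -0.01909; check Q = 1.3690e-06

Direction: reverse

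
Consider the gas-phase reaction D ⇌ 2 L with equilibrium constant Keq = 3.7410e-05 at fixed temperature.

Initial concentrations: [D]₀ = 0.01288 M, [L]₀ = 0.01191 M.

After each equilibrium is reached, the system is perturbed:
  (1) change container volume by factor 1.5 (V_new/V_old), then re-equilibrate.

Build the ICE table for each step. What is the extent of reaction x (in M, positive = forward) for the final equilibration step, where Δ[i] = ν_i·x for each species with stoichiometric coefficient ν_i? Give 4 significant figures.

x = 6.1341e-05 M

Q₀ = 0.01101 vs Keq = 3.7410e-05 ⇒ Q>K, reverse
Step 1:
                    D           L
  Initial     0.01288     0.01191
  Change      0.00554    -0.01108
  Equil       0.01842  8.3011e-04
  solve Keq expr → x = -0.00554; check Q = 3.7410e-05
Then change container volume by factor 1.5 (V_new/V_old).
Step 2:
                    D           L
  Initial     0.01228  5.5341e-04
  Change  -6.1341e-05  1.2268e-04
  Equil       0.01222  6.7609e-04
  solve Keq expr → x = 6.1341e-05; check Q = 3.7410e-05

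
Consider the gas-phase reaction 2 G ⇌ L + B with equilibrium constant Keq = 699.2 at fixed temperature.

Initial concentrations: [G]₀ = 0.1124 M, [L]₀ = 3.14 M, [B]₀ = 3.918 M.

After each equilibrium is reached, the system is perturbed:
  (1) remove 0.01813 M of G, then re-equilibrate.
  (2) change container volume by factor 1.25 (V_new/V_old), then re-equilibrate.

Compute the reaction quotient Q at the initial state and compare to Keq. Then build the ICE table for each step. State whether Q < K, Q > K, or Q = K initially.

Q₀ = 973.8 vs Keq = 699.2 ⇒ Q>K, reverse
Step 1:
                  G         L         B
  Initial    0.1124      3.14     3.918
  Change    0.01987 -0.009934 -0.009934
  Equil      0.1323      3.13     3.908
  solve Keq expr → x = -0.009934; check Q = 699.2
Then remove 0.01813 M of G.
Step 2:
                  G         L         B
  Initial    0.1141      3.13     3.908
  Change    0.01779 -0.008896 -0.008896
  Equil      0.1319     3.121     3.899
  solve Keq expr → x = -0.008896; check Q = 699.2
Then change container volume by factor 1.25 (V_new/V_old).
Step 3:
                  G         L         B
  Initial    0.1055     2.497     3.119
  Change          0         0         0
  Equil      0.1055     2.497     3.119
  solve Keq expr → x = 0; check Q = 699.2

Q₀ = 973.8; Q > K (proceeds reverse)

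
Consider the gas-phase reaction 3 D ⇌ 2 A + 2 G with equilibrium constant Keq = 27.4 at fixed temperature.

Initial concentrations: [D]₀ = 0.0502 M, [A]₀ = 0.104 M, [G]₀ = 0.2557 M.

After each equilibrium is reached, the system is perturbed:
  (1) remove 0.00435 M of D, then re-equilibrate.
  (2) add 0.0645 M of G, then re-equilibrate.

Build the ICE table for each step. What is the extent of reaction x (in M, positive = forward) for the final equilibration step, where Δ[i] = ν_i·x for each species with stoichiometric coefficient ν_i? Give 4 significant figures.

x = -0.001396 M

Q₀ = 5.59 vs Keq = 27.4 ⇒ Q<K, forward
Step 1:
                  D         A         G
  I          0.0502     0.104    0.2557
  C        -0.01752   0.01168   0.01168
  E         0.03268    0.1157    0.2674
  solve Keq expr → x = 0.005839; check Q = 27.4
Then remove 0.00435 M of D.
Step 2:
                  D         A         G
  I         0.02833    0.1157    0.2674
  C        0.003687 -0.002458 -0.002458
  E         0.03202    0.1132    0.2649
  solve Keq expr → x = -0.001229; check Q = 27.4
Then add 0.0645 M of G.
Step 3:
                  D         A         G
  I         0.03202    0.1132    0.3294
  C        0.004189 -0.002793 -0.002793
  E         0.03621    0.1104    0.3266
  solve Keq expr → x = -0.001396; check Q = 27.4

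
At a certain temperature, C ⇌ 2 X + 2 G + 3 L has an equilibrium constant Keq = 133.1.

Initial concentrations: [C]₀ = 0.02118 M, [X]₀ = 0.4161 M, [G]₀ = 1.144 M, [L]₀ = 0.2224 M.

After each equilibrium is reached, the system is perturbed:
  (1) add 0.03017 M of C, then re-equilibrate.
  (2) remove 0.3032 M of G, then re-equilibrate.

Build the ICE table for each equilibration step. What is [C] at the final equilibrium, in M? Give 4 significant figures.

[C]_eq = 9.5705e-05 M

Q₀ = 0.1177 vs Keq = 133.1 ⇒ Q<K, forward
Step 1:
                   C          X          G          L
  I          0.02118     0.4161      1.144     0.2224
  C         -0.02113    0.04226    0.04226    0.06338
  E       5.1844e-05     0.4584      1.186     0.2858
  solve Keq expr → x = 0.02113; check Q = 133.1
Then add 0.03017 M of C.
Step 2:
                   C          X          G          L
  I          0.03022     0.4584      1.186     0.2858
  C         -0.03006    0.06011    0.06011    0.09017
  E       1.6670e-04     0.5185      1.246     0.3759
  solve Keq expr → x = 0.03006; check Q = 133.1
Then remove 0.3032 M of G.
Step 3:
                   C          X          G          L
  I       1.6670e-04     0.5185     0.9432     0.3759
  C       -7.0998e-05 1.4200e-04 1.4200e-04 2.1299e-04
  E       9.5705e-05     0.5186     0.9433     0.3762
  solve Keq expr → x = 7.0998e-05; check Q = 133.1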